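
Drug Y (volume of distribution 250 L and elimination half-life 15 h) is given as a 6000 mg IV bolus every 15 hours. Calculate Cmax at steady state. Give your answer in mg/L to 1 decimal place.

τ = 15 h = 1 half-life, so f = (1/2)^1 = 0.5.
Accumulation ratio R = 1/(1 − f) = 1/0.5 = 2/1.
Single-dose peak C₀ = D/Vd = 6000/250 = 24 mg/L.
Steady-state peak Cmax,ss = C₀·R = 24 × 2/1 ≈ 48.000 mg/L.

48.0 mg/L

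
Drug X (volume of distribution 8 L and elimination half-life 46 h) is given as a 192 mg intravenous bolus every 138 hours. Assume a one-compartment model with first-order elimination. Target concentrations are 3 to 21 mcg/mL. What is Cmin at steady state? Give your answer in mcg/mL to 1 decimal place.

3.4 mcg/mL

The dosing interval is 3 half-lives, so f = 2^(−3) = 0.125.
Accumulation ratio R = 1/(1 − f) = 1/0.875 = 8/7.
Single-dose peak C₀ = D/Vd = 192/8 = 24 mcg/mL.
Steady-state peak Cmax,ss = C₀·R = 24 × 8/7 ≈ 27.429 mcg/mL.
Steady-state trough Cmin,ss = Cmax,ss·f ≈ 27.429 × 0.125 ≈ 3.429 mcg/mL.
Trough 3.4 mcg/mL vs MEC 3 mcg/mL: adequate.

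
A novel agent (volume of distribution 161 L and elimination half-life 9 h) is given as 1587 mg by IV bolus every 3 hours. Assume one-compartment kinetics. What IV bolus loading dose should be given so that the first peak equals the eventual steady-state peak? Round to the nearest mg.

7693 mg

f = (1/2)^(3/9) ≈ 0.793701; accumulation ratio R = 1/(1−f) ≈ 4.84733.
Loading dose to hit Cmax,ss on first dose: D_load = D_maint·R ≈ 1587 × 4.84733 ≈ 7692.71 mg.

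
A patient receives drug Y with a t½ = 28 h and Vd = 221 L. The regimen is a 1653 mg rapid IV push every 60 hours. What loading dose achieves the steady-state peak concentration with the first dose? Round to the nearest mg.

2137 mg

f = (1/2)^(60/28) ≈ 0.226431; accumulation ratio R = 1/(1−f) ≈ 1.29271.
Loading dose to hit Cmax,ss on first dose: D_load = D_maint·R ≈ 1653 × 1.29271 ≈ 2136.85 mg.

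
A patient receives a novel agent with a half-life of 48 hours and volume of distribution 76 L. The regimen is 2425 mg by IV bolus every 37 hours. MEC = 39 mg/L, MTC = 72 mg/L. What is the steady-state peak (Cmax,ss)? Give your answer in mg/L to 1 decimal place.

Over one 37-h interval, 37/48 ≈ 0.77083 half-lives elapse, leaving f ≈ 0.5861 of each dose.
At steady state, accumulation factor R = 1/(1 − e^(−kτ)) ≈ 2.4160.
Single-dose peak C₀ = D/Vd = 2425/76 ≈ 31.908 mg/L.
Steady-state peak Cmax,ss = C₀·R ≈ 31.908 × 2.4160 ≈ 77.090 mg/L.
Peak 77.1 mg/L vs MTC 72 mg/L: exceeds toxic threshold.

77.1 mg/L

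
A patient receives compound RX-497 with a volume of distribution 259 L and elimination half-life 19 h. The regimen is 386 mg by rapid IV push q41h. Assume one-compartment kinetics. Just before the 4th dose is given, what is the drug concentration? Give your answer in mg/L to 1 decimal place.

f = (1/2)^(τ/t½) = (1/2)^(41/19) ≈ 0.2241.
C₀ = D/Vd = 386/259 ≈ 1.490 mg/L.
Before the 4th dose, 3 doses have been given. Superposition: Cmin = C₀·(f + f² + … + f^3).
≈ 1.490 × (0.2241 + 0.0502 + 0.0113) ≈ 1.490 × 0.2856 ≈ 0.426 mg/L.

0.4 mg/L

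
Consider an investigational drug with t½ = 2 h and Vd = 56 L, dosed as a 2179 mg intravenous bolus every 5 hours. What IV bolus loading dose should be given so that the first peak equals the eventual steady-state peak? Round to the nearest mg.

f = (1/2)^(5/2) ≈ 0.176777; accumulation ratio R = 1/(1−f) ≈ 1.21474.
Loading dose to hit Cmax,ss on first dose: D_load = D_maint·R ≈ 2179 × 1.21474 ≈ 2646.92 mg.

2647 mg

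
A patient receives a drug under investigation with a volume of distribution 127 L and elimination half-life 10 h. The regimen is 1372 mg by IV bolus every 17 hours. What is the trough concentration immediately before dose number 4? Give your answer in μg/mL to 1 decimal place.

4.7 μg/mL

f = (1/2)^(τ/t½) = (1/2)^(17/10) ≈ 0.3078.
C₀ = D/Vd = 1372/127 ≈ 10.803 μg/mL.
Before the 4th dose, 3 doses have been given. Superposition: Cmin = C₀·(f + f² + … + f^3).
≈ 10.803 × (0.3078 + 0.0947 + 0.0292) ≈ 10.803 × 0.4317 ≈ 4.664 μg/mL.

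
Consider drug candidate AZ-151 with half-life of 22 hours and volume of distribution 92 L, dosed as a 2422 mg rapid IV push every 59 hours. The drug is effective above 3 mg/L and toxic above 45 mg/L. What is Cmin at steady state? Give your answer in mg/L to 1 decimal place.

k = ln2/t½ = ln2/22 ≈ 0.031507 h⁻¹; fraction remaining f = e^(−kτ) = e^(−0.031507×59) ≈ 0.1558.
Single-dose peak C₀ = D/Vd = 2422/92 ≈ 26.326 mg/L.
Steady-state trough Cmin,ss = C₀·f/(1−f) ≈ 26.326 × 0.1558/0.8442 ≈ 4.859 mg/L.
Trough 4.9 mg/L vs MEC 3 mg/L: adequate.

4.9 mg/L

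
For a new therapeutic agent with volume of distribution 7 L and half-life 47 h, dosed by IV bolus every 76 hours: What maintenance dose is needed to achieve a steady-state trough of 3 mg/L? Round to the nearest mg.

43 mg

τ/t½ = 76/47 ≈ 1.617, so f = (1/2)^(76/47) ≈ 0.326008.
Cmin,ss = (D/Vd)·f/(1−f), so D = Cmin,ss·Vd·(1−f)/f.
D = 3 × 7 × (1−f)/f ≈ 3 × 7 × 2.06741 ≈ 43.42 mg.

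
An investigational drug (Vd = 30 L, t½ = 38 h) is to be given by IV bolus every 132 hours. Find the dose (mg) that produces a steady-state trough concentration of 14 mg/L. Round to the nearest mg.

τ/t½ = 132/38 ≈ 3.4737, so f = (1/2)^(132/38) ≈ 0.090015.
Cmin,ss = (D/Vd)·f/(1−f), so D = Cmin,ss·Vd·(1−f)/f.
D = 14 × 30 × (1−f)/f ≈ 14 × 30 × 10.10926 ≈ 4245.89 mg.

4246 mg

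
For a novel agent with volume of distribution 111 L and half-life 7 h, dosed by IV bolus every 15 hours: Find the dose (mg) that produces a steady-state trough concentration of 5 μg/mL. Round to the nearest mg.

1896 mg

τ/t½ = 15/7 ≈ 2.1429, so f = (1/2)^(15/7) ≈ 0.226431.
Cmin,ss = (D/Vd)·f/(1−f), so D = Cmin,ss·Vd·(1−f)/f.
D = 5 × 111 × (1−f)/f ≈ 5 × 111 × 3.41636 ≈ 1896.08 mg.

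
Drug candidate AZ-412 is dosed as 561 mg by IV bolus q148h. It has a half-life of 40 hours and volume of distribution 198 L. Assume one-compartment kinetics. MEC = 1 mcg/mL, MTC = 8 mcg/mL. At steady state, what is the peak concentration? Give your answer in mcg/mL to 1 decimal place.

k = ln2/t½ = ln2/40 ≈ 0.017329 h⁻¹; fraction remaining f = e^(−kτ) = e^(−0.017329×148) ≈ 0.0769.
At steady state, accumulation factor R = 1/(1 − e^(−kτ)) ≈ 1.0833.
Each bolus raises the concentration by D/Vd = 561/198 ≈ 2.833 mcg/mL.
Steady-state peak Cmax,ss = C₀·R ≈ 2.833 × 1.0833 ≈ 3.069 mcg/mL.
Peak 3.1 mcg/mL vs MTC 8 mcg/mL: below toxic threshold.

3.1 mcg/mL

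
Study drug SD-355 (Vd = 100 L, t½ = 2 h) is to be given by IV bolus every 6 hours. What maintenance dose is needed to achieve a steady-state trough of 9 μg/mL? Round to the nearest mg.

6300 mg

τ/t½ = 6/2 ≈ 3, so f = (1/2)^(6/2) ≈ 0.125000.
Cmin,ss = (D/Vd)·f/(1−f), so D = Cmin,ss·Vd·(1−f)/f.
D = 9 × 100 × (1−f)/f ≈ 9 × 100 × 7.00000 ≈ 6300.00 mg.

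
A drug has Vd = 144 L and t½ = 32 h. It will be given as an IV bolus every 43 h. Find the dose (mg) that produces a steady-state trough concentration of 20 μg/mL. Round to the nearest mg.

τ/t½ = 43/32 ≈ 1.3438, so f = (1/2)^(43/32) ≈ 0.393995.
Cmin,ss = (D/Vd)·f/(1−f), so D = Cmin,ss·Vd·(1−f)/f.
D = 20 × 144 × (1−f)/f ≈ 20 × 144 × 1.53810 ≈ 4429.73 mg.

4430 mg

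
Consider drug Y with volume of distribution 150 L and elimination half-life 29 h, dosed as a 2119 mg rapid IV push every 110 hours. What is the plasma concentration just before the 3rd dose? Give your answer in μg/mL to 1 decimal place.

f = (1/2)^(τ/t½) = (1/2)^(110/29) ≈ 0.0721.
C₀ = D/Vd = 2119/150 ≈ 14.127 μg/mL.
Before the 3rd dose, 2 doses have been given. Superposition: Cmin = C₀·(f + f²).
≈ 14.127 × (0.0721 + 0.0052) ≈ 14.127 × 0.0773 ≈ 1.092 μg/mL.

1.1 μg/mL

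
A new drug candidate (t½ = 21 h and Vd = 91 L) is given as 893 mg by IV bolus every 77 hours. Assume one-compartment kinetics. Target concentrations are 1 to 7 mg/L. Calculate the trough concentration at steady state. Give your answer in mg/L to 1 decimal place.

k = ln2/t½ = ln2/21 ≈ 0.033007 h⁻¹; fraction remaining f = e^(−kτ) = e^(−0.033007×77) ≈ 0.0787.
Accumulation ratio R = 1/(1 − f) ≈ 1/0.9213 ≈ 1.0854.
Each bolus raises the concentration by D/Vd = 893/91 ≈ 9.813 mg/L.
Cmax,ss = C₀/(1 − f) ≈ 9.813/0.9213 ≈ 10.651 mg/L.
One interval later, Cmin,ss = Cmax,ss·e^(−kτ) ≈ 10.651 × 0.0787 ≈ 0.838 mg/L.
Trough 0.8 mg/L vs MEC 1 mg/L: subtherapeutic.

0.8 mg/L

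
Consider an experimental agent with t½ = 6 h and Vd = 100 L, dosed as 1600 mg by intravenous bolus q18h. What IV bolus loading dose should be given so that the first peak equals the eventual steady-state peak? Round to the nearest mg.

f = (1/2)^(18/6) ≈ 0.125000; accumulation ratio R = 1/(1−f) ≈ 1.14286.
Loading dose to hit Cmax,ss on first dose: D_load = D_maint·R ≈ 1600 × 1.14286 ≈ 1828.58 mg.

1829 mg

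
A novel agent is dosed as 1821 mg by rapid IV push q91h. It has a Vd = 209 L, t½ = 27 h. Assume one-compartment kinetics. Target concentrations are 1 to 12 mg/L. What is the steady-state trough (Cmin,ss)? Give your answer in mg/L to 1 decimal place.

0.9 mg/L

Over one 91-h interval, 91/27 ≈ 3.3704 half-lives elapse, leaving f ≈ 0.0967 of each dose.
At steady state, accumulation factor R = 1/(1 − e^(−kτ)) ≈ 1.1071.
Each bolus raises the concentration by D/Vd = 1821/209 ≈ 8.713 mg/L.
Cmax,ss = C₀/(1 − f) ≈ 8.713/0.9033 ≈ 9.646 mg/L.
One interval later, Cmin,ss = Cmax,ss·e^(−kτ) ≈ 9.646 × 0.0967 ≈ 0.933 mg/L.
Trough 0.9 mg/L vs MEC 1 mg/L: subtherapeutic.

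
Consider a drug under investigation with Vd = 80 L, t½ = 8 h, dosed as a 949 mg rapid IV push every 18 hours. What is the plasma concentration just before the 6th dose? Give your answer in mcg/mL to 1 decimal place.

f = (1/2)^(τ/t½) = (1/2)^(18/8) ≈ 0.2102.
C₀ = D/Vd = 949/80 ≈ 11.863 mcg/mL.
Before the 6th dose, 5 doses have been given. Superposition: Cmin = C₀·(f + f² + … + f^5).
≈ 11.863 × (0.2102 + 0.0442 + 0.0093 + 0.0020 + 0.0004) ≈ 11.863 × 0.2661 ≈ 3.157 mcg/mL.

3.2 mcg/mL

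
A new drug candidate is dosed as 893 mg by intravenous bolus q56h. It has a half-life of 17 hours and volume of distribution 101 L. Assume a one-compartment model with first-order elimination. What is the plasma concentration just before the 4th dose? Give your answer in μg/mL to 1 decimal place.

f = (1/2)^(τ/t½) = (1/2)^(56/17) ≈ 0.1019.
C₀ = D/Vd = 893/101 ≈ 8.842 μg/mL.
Before the 4th dose, 3 doses have been given. Superposition: Cmin = C₀·(f + f² + … + f^3).
≈ 8.842 × (0.1019 + 0.0104 + 0.0011) ≈ 8.842 × 0.1134 ≈ 1.003 μg/mL.

1.0 μg/mL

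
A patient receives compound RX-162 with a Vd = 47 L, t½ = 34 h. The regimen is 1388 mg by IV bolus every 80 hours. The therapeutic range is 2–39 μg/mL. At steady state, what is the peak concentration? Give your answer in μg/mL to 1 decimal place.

36.7 μg/mL

k = ln2/t½ = ln2/34 ≈ 0.020387 h⁻¹; fraction remaining f = e^(−kτ) = e^(−0.020387×80) ≈ 0.1957.
At steady state, accumulation factor R = 1/(1 − e^(−kτ)) ≈ 1.2433.
Single-dose peak C₀ = D/Vd = 1388/47 ≈ 29.532 μg/mL.
Cmax,ss = C₀/(1 − f) ≈ 29.532/0.8043 ≈ 36.718 μg/mL.
Peak 36.7 μg/mL vs MTC 39 μg/mL: below toxic threshold.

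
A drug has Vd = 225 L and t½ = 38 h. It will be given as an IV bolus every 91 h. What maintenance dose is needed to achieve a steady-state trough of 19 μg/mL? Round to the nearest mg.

18206 mg

τ/t½ = 91/38 ≈ 2.3947, so f = (1/2)^(91/38) ≈ 0.190157.
Cmin,ss = (D/Vd)·f/(1−f), so D = Cmin,ss·Vd·(1−f)/f.
D = 19 × 225 × (1−f)/f ≈ 19 × 225 × 4.25881 ≈ 18206.41 mg.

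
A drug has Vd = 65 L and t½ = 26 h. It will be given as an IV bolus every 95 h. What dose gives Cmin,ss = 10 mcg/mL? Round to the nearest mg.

7531 mg

τ/t½ = 95/26 ≈ 3.6538, so f = (1/2)^(95/26) ≈ 0.079448.
Cmin,ss = (D/Vd)·f/(1−f), so D = Cmin,ss·Vd·(1−f)/f.
D = 10 × 65 × (1−f)/f ≈ 10 × 65 × 11.58685 ≈ 7531.45 mg.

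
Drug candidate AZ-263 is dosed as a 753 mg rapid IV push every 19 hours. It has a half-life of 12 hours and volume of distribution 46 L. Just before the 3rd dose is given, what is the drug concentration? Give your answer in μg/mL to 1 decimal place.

f = (1/2)^(τ/t½) = (1/2)^(19/12) ≈ 0.3337.
C₀ = D/Vd = 753/46 ≈ 16.370 μg/mL.
Before the 3rd dose, 2 doses have been given. Superposition: Cmin = C₀·(f + f²).
≈ 16.370 × (0.3337 + 0.1114) ≈ 16.370 × 0.4451 ≈ 7.286 μg/mL.

7.3 μg/mL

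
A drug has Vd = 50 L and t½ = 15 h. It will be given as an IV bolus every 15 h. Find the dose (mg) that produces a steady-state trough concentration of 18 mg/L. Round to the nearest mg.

τ/t½ = 15/15 ≈ 1, so f = (1/2)^(15/15) ≈ 0.500000.
Cmin,ss = (D/Vd)·f/(1−f), so D = Cmin,ss·Vd·(1−f)/f.
D = 18 × 50 × (1−f)/f ≈ 18 × 50 × 1.00000 ≈ 900.00 mg.

900 mg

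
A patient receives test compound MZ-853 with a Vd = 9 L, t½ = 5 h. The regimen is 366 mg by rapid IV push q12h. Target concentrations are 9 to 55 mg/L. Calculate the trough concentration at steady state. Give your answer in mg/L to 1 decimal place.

τ/t½ = 12/5 ≈ 2.4, so fraction remaining f = (1/2)^(12/5) ≈ 0.1895.
Accumulation ratio R = 1/(1 − f) ≈ 1/0.8105 ≈ 1.2338.
Each bolus raises the concentration by D/Vd = 366/9 ≈ 40.667 mg/L.
Steady-state peak Cmax,ss = C₀·R ≈ 40.667 × 1.2338 ≈ 50.175 mg/L.
One interval later, Cmin,ss = Cmax,ss·e^(−kτ) ≈ 50.175 × 0.1895 ≈ 9.508 mg/L.
Trough 9.5 mg/L vs MEC 9 mg/L: adequate.

9.5 mg/L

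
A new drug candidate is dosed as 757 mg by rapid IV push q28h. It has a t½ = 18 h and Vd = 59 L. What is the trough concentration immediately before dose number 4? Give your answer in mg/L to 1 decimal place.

6.4 mg/L

f = (1/2)^(τ/t½) = (1/2)^(28/18) ≈ 0.3402.
C₀ = D/Vd = 757/59 ≈ 12.831 mg/L.
Before the 4th dose, 3 doses have been given. Superposition: Cmin = C₀·(f + f² + … + f^3).
≈ 12.831 × (0.3402 + 0.1157 + 0.0394) ≈ 12.831 × 0.4953 ≈ 6.355 mg/L.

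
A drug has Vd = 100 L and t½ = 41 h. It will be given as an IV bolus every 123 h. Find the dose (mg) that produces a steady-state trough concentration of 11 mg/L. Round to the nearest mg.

τ/t½ = 123/41 ≈ 3, so f = (1/2)^(123/41) ≈ 0.125000.
Cmin,ss = (D/Vd)·f/(1−f), so D = Cmin,ss·Vd·(1−f)/f.
D = 11 × 100 × (1−f)/f ≈ 11 × 100 × 7.00000 ≈ 7700.00 mg.

7700 mg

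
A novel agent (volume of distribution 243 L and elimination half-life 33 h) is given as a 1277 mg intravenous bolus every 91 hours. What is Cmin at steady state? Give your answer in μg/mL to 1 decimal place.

0.9 μg/mL

Over one 91-h interval, 91/33 ≈ 2.7576 half-lives elapse, leaving f ≈ 0.1479 of each dose.
Each bolus raises the concentration by D/Vd = 1277/243 ≈ 5.255 μg/mL.
Steady-state trough Cmin,ss = C₀·f/(1−f) ≈ 5.255 × 0.1479/0.8521 ≈ 0.912 μg/mL.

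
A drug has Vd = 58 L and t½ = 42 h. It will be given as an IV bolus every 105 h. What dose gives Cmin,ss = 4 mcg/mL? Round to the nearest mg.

τ/t½ = 105/42 ≈ 2.5, so f = (1/2)^(105/42) ≈ 0.176777.
Cmin,ss = (D/Vd)·f/(1−f), so D = Cmin,ss·Vd·(1−f)/f.
D = 4 × 58 × (1−f)/f ≈ 4 × 58 × 4.65684 ≈ 1080.39 mg.

1080 mg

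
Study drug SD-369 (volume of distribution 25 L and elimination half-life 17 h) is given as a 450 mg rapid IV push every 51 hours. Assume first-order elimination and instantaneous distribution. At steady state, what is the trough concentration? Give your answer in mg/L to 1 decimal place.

2.6 mg/L

τ = 51 h = 3 half-lives, so f = (1/2)^3 = 0.125.
At steady state, R = 1/(1 − 0.125) = 8/7.
Single-dose peak C₀ = D/Vd = 450/25 = 18 mg/L.
Steady-state peak Cmax,ss = C₀·R = 18 × 8/7 ≈ 20.571 mg/L.
Steady-state trough Cmin,ss = Cmax,ss·f ≈ 20.571 × 0.125 ≈ 2.571 mg/L.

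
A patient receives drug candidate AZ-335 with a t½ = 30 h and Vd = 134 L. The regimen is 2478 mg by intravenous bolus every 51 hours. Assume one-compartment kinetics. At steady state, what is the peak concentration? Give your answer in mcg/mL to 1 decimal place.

k = ln2/t½ = ln2/30 ≈ 0.023105 h⁻¹; fraction remaining f = e^(−kτ) = e^(−0.023105×51) ≈ 0.3078.
At steady state, accumulation factor R = 1/(1 − e^(−kτ)) ≈ 1.4447.
Each bolus raises the concentration by D/Vd = 2478/134 ≈ 18.493 mcg/mL.
Steady-state peak Cmax,ss = C₀·R ≈ 18.493 × 1.4447 ≈ 26.717 mcg/mL.

26.7 mcg/mL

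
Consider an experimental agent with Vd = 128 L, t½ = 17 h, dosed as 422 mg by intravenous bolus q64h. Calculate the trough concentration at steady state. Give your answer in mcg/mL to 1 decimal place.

τ/t½ = 64/17 ≈ 3.7647, so fraction remaining f = (1/2)^(64/17) ≈ 0.0736.
Accumulation ratio R = 1/(1 − f) ≈ 1/0.9264 ≈ 1.0794.
Each bolus raises the concentration by D/Vd = 422/128 ≈ 3.297 mcg/mL.
Cmax,ss = C₀/(1 − f) ≈ 3.297/0.9264 ≈ 3.559 mcg/mL.
Steady-state trough Cmin,ss = Cmax,ss·f ≈ 3.559 × 0.0736 ≈ 0.262 mcg/mL.

0.3 mcg/mL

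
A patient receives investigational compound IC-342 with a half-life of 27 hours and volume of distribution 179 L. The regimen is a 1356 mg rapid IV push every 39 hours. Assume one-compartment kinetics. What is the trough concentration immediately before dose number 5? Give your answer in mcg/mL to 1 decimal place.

4.3 mcg/mL

f = (1/2)^(τ/t½) = (1/2)^(39/27) ≈ 0.3674.
C₀ = D/Vd = 1356/179 ≈ 7.575 mcg/mL.
Before the 5th dose, 4 doses have been given. Superposition: Cmin = C₀·(f + f² + … + f^4).
≈ 7.575 × (0.3674 + 0.1350 + 0.0496 + 0.0182) ≈ 7.575 × 0.5702 ≈ 4.319 mcg/mL.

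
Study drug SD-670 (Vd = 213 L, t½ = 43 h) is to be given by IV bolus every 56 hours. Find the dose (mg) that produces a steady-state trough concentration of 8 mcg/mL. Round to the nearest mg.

2499 mg

τ/t½ = 56/43 ≈ 1.3023, so f = (1/2)^(56/43) ≈ 0.405472.
Cmin,ss = (D/Vd)·f/(1−f), so D = Cmin,ss·Vd·(1−f)/f.
D = 8 × 213 × (1−f)/f ≈ 8 × 213 × 1.46626 ≈ 2498.51 mg.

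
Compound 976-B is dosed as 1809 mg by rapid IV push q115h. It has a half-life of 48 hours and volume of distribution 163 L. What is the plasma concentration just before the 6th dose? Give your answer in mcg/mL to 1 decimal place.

f = (1/2)^(τ/t½) = (1/2)^(115/48) ≈ 0.1900.
C₀ = D/Vd = 1809/163 ≈ 11.098 mcg/mL.
Before the 6th dose, 5 doses have been given. Superposition: Cmin = C₀·(f + f² + … + f^5).
≈ 11.098 × (0.1900 + 0.0361 + 0.0069 + 0.0013 + 0.0002) ≈ 11.098 × 0.2345 ≈ 2.602 mcg/mL.

2.6 mcg/mL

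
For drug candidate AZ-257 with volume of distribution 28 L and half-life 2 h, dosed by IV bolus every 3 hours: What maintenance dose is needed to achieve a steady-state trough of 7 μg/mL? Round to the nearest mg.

τ/t½ = 3/2 ≈ 1.5, so f = (1/2)^(3/2) ≈ 0.353553.
Cmin,ss = (D/Vd)·f/(1−f), so D = Cmin,ss·Vd·(1−f)/f.
D = 7 × 28 × (1−f)/f ≈ 7 × 28 × 1.82843 ≈ 358.37 mg.

358 mg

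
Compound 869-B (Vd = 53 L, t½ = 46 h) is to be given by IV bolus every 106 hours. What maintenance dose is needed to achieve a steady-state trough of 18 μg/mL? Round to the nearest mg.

3758 mg

τ/t½ = 106/46 ≈ 2.3043, so f = (1/2)^(106/46) ≈ 0.202452.
Cmin,ss = (D/Vd)·f/(1−f), so D = Cmin,ss·Vd·(1−f)/f.
D = 18 × 53 × (1−f)/f ≈ 18 × 53 × 3.93944 ≈ 3758.23 mg.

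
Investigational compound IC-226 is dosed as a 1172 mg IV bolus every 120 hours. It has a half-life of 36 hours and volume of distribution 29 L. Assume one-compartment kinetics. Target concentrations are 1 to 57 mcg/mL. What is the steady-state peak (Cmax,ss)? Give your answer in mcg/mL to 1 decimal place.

44.9 mcg/mL

τ/t½ = 120/36 ≈ 3.3333, so fraction remaining f = (1/2)^(120/36) ≈ 0.0992.
Accumulation ratio R = 1/(1 − f) ≈ 1/0.9008 ≈ 1.1101.
Single-dose peak C₀ = D/Vd = 1172/29 ≈ 40.414 mcg/mL.
Steady-state peak Cmax,ss = C₀·R ≈ 40.414 × 1.1101 ≈ 44.864 mcg/mL.
Peak 44.9 mcg/mL vs MTC 57 mcg/mL: below toxic threshold.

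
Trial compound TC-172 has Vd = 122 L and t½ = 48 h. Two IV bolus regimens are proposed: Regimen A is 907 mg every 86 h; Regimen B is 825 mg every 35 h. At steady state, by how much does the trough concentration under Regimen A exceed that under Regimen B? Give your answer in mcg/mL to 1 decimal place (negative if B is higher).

Regimen A: f = (1/2)^(86/48) ≈ 0.2888; Cmin,ss = (907/122)·f/(1−f) ≈ 3.019 mcg/mL.
Regimen B: f = (1/2)^(35/48) ≈ 0.6033; Cmin,ss = (825/122)·f/(1−f) ≈ 10.284 mcg/mL.
Difference ≈ 3.019 − 10.284 ≈ -7.265 mcg/mL.

-7.3 mcg/mL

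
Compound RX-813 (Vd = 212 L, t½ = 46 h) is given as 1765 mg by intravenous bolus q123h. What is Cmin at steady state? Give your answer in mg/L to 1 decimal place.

1.5 mg/L

Over one 123-h interval, 123/46 ≈ 2.6739 half-lives elapse, leaving f ≈ 0.1567 of each dose.
Each bolus raises the concentration by D/Vd = 1765/212 ≈ 8.325 mg/L.
Steady-state trough Cmin,ss = C₀·f/(1−f) ≈ 8.325 × 0.1567/0.8433 ≈ 1.547 mg/L.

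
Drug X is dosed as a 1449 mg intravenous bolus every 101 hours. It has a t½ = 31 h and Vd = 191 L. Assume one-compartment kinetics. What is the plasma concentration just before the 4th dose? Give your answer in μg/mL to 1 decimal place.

f = (1/2)^(τ/t½) = (1/2)^(101/31) ≈ 0.1045.
C₀ = D/Vd = 1449/191 ≈ 7.586 μg/mL.
Before the 4th dose, 3 doses have been given. Superposition: Cmin = C₀·(f + f² + … + f^3).
≈ 7.586 × (0.1045 + 0.0109 + 0.0011) ≈ 7.586 × 0.1165 ≈ 0.884 μg/mL.

0.9 μg/mL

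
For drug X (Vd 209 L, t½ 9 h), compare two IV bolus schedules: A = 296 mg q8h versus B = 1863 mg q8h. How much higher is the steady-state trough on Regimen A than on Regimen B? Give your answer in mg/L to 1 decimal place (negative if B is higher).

Regimen A: f = (1/2)^(8/9) ≈ 0.5400; Cmin,ss = (296/209)·f/(1−f) ≈ 1.663 mg/L.
Regimen B: f = (1/2)^(8/9) ≈ 0.5400; Cmin,ss = (1863/209)·f/(1−f) ≈ 10.464 mg/L.
Difference ≈ 1.663 − 10.464 ≈ -8.801 mg/L.

-8.8 mg/L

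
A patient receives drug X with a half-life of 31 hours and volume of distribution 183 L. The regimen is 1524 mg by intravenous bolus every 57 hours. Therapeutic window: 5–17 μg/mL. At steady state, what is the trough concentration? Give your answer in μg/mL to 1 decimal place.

k = ln2/t½ = ln2/31 ≈ 0.022360 h⁻¹; fraction remaining f = e^(−kτ) = e^(−0.022360×57) ≈ 0.2796.
Each bolus raises the concentration by D/Vd = 1524/183 ≈ 8.328 μg/mL.
Steady-state trough Cmin,ss = C₀·f/(1−f) ≈ 8.328 × 0.2796/0.7204 ≈ 3.232 μg/mL.
Trough 3.2 μg/mL vs MEC 5 μg/mL: subtherapeutic.

3.2 μg/mL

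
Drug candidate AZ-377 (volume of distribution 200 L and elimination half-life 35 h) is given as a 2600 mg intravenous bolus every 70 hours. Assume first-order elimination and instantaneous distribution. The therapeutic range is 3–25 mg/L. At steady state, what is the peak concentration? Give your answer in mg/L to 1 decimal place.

17.3 mg/L

τ = 70 h = 2 half-lives, so f = (1/2)^2 = 0.25.
Accumulation ratio R = 1/(1 − f) = 1/0.75 = 4/3.
Single-dose peak C₀ = D/Vd = 2600/200 = 13 mg/L.
Steady-state peak Cmax,ss = C₀·R = 13 × 4/3 ≈ 17.333 mg/L.
Peak 17.3 mg/L vs MTC 25 mg/L: below toxic threshold.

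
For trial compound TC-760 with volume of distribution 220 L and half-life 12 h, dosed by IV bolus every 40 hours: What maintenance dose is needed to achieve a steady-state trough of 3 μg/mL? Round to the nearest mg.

τ/t½ = 40/12 ≈ 3.3333, so f = (1/2)^(40/12) ≈ 0.099213.
Cmin,ss = (D/Vd)·f/(1−f), so D = Cmin,ss·Vd·(1−f)/f.
D = 3 × 220 × (1−f)/f ≈ 3 × 220 × 9.07932 ≈ 5992.35 mg.

5992 mg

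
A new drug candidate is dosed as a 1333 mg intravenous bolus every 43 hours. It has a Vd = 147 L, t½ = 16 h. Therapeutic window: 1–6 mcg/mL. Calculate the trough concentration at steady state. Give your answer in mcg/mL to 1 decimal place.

1.7 mcg/mL

τ/t½ = 43/16 ≈ 2.6875, so fraction remaining f = (1/2)^(43/16) ≈ 0.1552.
Accumulation ratio R = 1/(1 − f) ≈ 1/0.8448 ≈ 1.1837.
Single-dose peak C₀ = D/Vd = 1333/147 ≈ 9.068 mcg/mL.
Cmax,ss = C₀/(1 − f) ≈ 9.068/0.8448 ≈ 10.734 mcg/mL.
One interval later, Cmin,ss = Cmax,ss·e^(−kτ) ≈ 10.734 × 0.1552 ≈ 1.666 mcg/mL.
Trough 1.7 mcg/mL vs MEC 1 mcg/mL: adequate.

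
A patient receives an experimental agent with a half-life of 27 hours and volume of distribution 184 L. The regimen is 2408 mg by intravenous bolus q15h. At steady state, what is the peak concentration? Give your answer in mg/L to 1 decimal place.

Over one 15-h interval, 15/27 ≈ 0.55556 half-lives elapse, leaving f ≈ 0.6804 of each dose.
Accumulation ratio R = 1/(1 − f) ≈ 1/0.3196 ≈ 3.1289.
Single-dose peak C₀ = D/Vd = 2408/184 ≈ 13.087 mg/L.
Steady-state peak Cmax,ss = C₀·R ≈ 13.087 × 3.1289 ≈ 40.948 mg/L.

40.9 mg/L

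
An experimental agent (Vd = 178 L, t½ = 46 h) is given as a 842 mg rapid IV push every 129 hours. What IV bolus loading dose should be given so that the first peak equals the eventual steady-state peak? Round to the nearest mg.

f = (1/2)^(129/46) ≈ 0.143155; accumulation ratio R = 1/(1−f) ≈ 1.16707.
Loading dose to hit Cmax,ss on first dose: D_load = D_maint·R ≈ 842 × 1.16707 ≈ 982.67 mg.

983 mg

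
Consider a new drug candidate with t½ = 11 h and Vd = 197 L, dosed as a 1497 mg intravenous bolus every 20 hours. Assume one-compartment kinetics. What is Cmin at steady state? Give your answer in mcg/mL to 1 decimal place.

Over one 20-h interval, 20/11 ≈ 1.8182 half-lives elapse, leaving f ≈ 0.2836 of each dose.
At steady state, accumulation factor R = 1/(1 − e^(−kτ)) ≈ 1.3959.
Single-dose peak C₀ = D/Vd = 1497/197 ≈ 7.599 mcg/mL.
Steady-state peak Cmax,ss = C₀·R ≈ 7.599 × 1.3959 ≈ 10.607 mcg/mL.
Steady-state trough Cmin,ss = Cmax,ss·f ≈ 10.607 × 0.2836 ≈ 3.008 mcg/mL.

3.0 mcg/mL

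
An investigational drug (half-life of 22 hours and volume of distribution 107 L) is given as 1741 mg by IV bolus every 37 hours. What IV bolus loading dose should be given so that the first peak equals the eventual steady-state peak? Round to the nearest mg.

f = (1/2)^(37/22) ≈ 0.311690; accumulation ratio R = 1/(1−f) ≈ 1.45283.
Loading dose to hit Cmax,ss on first dose: D_load = D_maint·R ≈ 1741 × 1.45283 ≈ 2529.38 mg.

2529 mg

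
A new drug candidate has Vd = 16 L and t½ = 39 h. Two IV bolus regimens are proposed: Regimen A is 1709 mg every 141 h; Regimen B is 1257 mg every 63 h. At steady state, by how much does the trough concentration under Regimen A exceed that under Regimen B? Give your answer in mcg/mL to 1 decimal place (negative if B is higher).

Regimen A: f = (1/2)^(141/39) ≈ 0.0816; Cmin,ss = (1709/16)·f/(1−f) ≈ 9.490 mcg/mL.
Regimen B: f = (1/2)^(63/39) ≈ 0.3264; Cmin,ss = (1257/16)·f/(1−f) ≈ 38.068 mcg/mL.
Difference ≈ 9.490 − 38.068 ≈ -28.578 mcg/mL.

-28.6 mcg/mL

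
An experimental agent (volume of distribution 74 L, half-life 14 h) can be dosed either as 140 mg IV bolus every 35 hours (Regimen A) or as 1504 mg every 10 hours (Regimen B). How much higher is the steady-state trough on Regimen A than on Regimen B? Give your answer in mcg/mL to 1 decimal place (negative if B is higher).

Regimen A: f = (1/2)^(35/14) ≈ 0.1768; Cmin,ss = (140/74)·f/(1−f) ≈ 0.406 mcg/mL.
Regimen B: f = (1/2)^(10/14) ≈ 0.6095; Cmin,ss = (1504/74)·f/(1−f) ≈ 31.723 mcg/mL.
Difference ≈ 0.406 − 31.723 ≈ -31.317 mcg/mL.

-31.3 mcg/mL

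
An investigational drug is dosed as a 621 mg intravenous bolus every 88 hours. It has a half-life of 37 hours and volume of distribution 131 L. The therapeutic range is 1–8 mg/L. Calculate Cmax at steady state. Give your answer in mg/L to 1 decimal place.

k = ln2/t½ = ln2/37 ≈ 0.018734 h⁻¹; fraction remaining f = e^(−kτ) = e^(−0.018734×88) ≈ 0.1923.
Accumulation ratio R = 1/(1 − f) ≈ 1/0.8077 ≈ 1.2381.
Each bolus raises the concentration by D/Vd = 621/131 ≈ 4.740 mg/L.
Steady-state peak Cmax,ss = C₀·R ≈ 4.740 × 1.2381 ≈ 5.869 mg/L.
Peak 5.9 mg/L vs MTC 8 mg/L: below toxic threshold.

5.9 mg/L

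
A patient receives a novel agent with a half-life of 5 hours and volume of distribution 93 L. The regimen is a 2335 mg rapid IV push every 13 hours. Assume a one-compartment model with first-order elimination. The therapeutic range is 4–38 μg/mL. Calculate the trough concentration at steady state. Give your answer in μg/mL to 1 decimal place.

Over one 13-h interval, 13/5 ≈ 2.6 half-lives elapse, leaving f ≈ 0.1649 of each dose.
Accumulation ratio R = 1/(1 − f) ≈ 1/0.8351 ≈ 1.1975.
Single-dose peak C₀ = D/Vd = 2335/93 ≈ 25.108 μg/mL.
Steady-state peak Cmax,ss = C₀·R ≈ 25.108 × 1.1975 ≈ 30.067 μg/mL.
Steady-state trough Cmin,ss = Cmax,ss·f ≈ 30.067 × 0.1649 ≈ 4.958 μg/mL.
Trough 5.0 μg/mL vs MEC 4 μg/mL: adequate.

5.0 μg/mL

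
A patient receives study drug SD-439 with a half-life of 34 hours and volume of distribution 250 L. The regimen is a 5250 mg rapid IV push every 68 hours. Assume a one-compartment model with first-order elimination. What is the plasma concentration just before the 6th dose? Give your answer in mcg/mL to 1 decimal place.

f = (1/2)^(τ/t½) = (1/2)^(68/34) ≈ 0.2500.
C₀ = D/Vd = 5250/250 ≈ 21.000 mcg/mL.
Before the 6th dose, 5 doses have been given. Superposition: Cmin = C₀·(f + f² + … + f^5).
≈ 21.000 × (0.2500 + 0.0625 + 0.0156 + 0.0039 + 0.0010) ≈ 21.000 × 0.3330 ≈ 6.993 mcg/mL.

7.0 mcg/mL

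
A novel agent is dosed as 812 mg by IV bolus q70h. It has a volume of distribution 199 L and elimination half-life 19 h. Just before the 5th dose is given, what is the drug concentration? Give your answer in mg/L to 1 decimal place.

0.3 mg/L

f = (1/2)^(τ/t½) = (1/2)^(70/19) ≈ 0.0778.
C₀ = D/Vd = 812/199 ≈ 4.080 mg/L.
Before the 5th dose, 4 doses have been given. Superposition: Cmin = C₀·(f + f² + … + f^4).
≈ 4.080 × (0.0778 + 0.0061 + 0.0005 + 0.0000) ≈ 4.080 × 0.0844 ≈ 0.344 mg/L.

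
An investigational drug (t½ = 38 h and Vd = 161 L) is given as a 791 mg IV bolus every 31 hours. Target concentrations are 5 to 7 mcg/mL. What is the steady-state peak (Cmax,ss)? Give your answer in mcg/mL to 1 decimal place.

τ/t½ = 31/38 ≈ 0.81579, so fraction remaining f = (1/2)^(31/38) ≈ 0.5681.
At steady state, accumulation factor R = 1/(1 − e^(−kτ)) ≈ 2.3154.
Single-dose peak C₀ = D/Vd = 791/161 ≈ 4.913 mcg/mL.
Steady-state peak Cmax,ss = C₀·R ≈ 4.913 × 2.3154 ≈ 11.376 mcg/mL.
Peak 11.4 mcg/mL vs MTC 7 mcg/mL: exceeds toxic threshold.

11.4 mcg/mL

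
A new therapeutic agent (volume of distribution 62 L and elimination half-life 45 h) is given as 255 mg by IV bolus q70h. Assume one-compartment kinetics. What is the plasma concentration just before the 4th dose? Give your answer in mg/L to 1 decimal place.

2.0 mg/L

f = (1/2)^(τ/t½) = (1/2)^(70/45) ≈ 0.3402.
C₀ = D/Vd = 255/62 ≈ 4.113 mg/L.
Before the 4th dose, 3 doses have been given. Superposition: Cmin = C₀·(f + f² + … + f^3).
≈ 4.113 × (0.3402 + 0.1157 + 0.0394) ≈ 4.113 × 0.4953 ≈ 2.037 mg/L.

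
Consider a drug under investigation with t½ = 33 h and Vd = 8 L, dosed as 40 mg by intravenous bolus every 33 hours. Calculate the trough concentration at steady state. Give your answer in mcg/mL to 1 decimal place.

5.0 mcg/mL

The dosing interval is 1 half-life, so f = 2^(−1) = 0.5.
Accumulation ratio R = 1/(1 − f) = 1/0.5 = 2/1.
Single-dose peak C₀ = D/Vd = 40/8 = 5 mcg/mL.
Steady-state peak Cmax,ss = C₀·R = 5 × 2/1 ≈ 10.000 mcg/mL.
Steady-state trough Cmin,ss = Cmax,ss·f ≈ 10.000 × 0.5 ≈ 5.000 mcg/mL.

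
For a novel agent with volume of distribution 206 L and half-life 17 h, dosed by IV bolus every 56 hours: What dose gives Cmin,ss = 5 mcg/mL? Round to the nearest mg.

9073 mg

τ/t½ = 56/17 ≈ 3.2941, so f = (1/2)^(56/17) ≈ 0.101946.
Cmin,ss = (D/Vd)·f/(1−f), so D = Cmin,ss·Vd·(1−f)/f.
D = 5 × 206 × (1−f)/f ≈ 5 × 206 × 8.80911 ≈ 9073.38 mg.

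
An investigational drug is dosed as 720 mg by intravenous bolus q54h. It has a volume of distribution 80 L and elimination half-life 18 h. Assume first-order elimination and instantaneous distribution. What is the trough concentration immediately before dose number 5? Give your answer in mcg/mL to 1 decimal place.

f = (1/2)^(τ/t½) = (1/2)^(54/18) ≈ 0.1250.
C₀ = D/Vd = 720/80 ≈ 9.000 mcg/mL.
Before the 5th dose, 4 doses have been given. Superposition: Cmin = C₀·(f + f² + … + f^4).
≈ 9.000 × (0.1250 + 0.0156 + 0.0020 + 0.0002) ≈ 9.000 × 0.1428 ≈ 1.285 mcg/mL.

1.3 mcg/mL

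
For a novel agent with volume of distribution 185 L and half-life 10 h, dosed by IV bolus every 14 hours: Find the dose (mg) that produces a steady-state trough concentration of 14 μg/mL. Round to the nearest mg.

τ/t½ = 14/10 ≈ 1.4, so f = (1/2)^(14/10) ≈ 0.378929.
Cmin,ss = (D/Vd)·f/(1−f), so D = Cmin,ss·Vd·(1−f)/f.
D = 14 × 185 × (1−f)/f ≈ 14 × 185 × 1.63902 ≈ 4245.06 mg.

4245 mg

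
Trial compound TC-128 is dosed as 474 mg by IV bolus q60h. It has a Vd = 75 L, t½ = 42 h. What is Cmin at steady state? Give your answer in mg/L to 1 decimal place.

3.7 mg/L

τ/t½ = 60/42 ≈ 1.4286, so fraction remaining f = (1/2)^(60/42) ≈ 0.3715.
Single-dose peak C₀ = D/Vd = 474/75 ≈ 6.320 mg/L.
Steady-state trough Cmin,ss = C₀·f/(1−f) ≈ 6.320 × 0.3715/0.6285 ≈ 3.736 mg/L.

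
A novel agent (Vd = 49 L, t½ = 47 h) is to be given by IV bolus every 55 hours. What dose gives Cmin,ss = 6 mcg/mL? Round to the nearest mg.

τ/t½ = 55/47 ≈ 1.1702, so f = (1/2)^(55/47) ≈ 0.444356.
Cmin,ss = (D/Vd)·f/(1−f), so D = Cmin,ss·Vd·(1−f)/f.
D = 6 × 49 × (1−f)/f ≈ 6 × 49 × 1.25045 ≈ 367.63 mg.

368 mg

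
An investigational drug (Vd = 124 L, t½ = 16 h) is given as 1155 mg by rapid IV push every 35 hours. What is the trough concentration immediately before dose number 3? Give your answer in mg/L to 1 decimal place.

f = (1/2)^(τ/t½) = (1/2)^(35/16) ≈ 0.2195.
C₀ = D/Vd = 1155/124 ≈ 9.315 mg/L.
Before the 3rd dose, 2 doses have been given. Superposition: Cmin = C₀·(f + f²).
≈ 9.315 × (0.2195 + 0.0482) ≈ 9.315 × 0.2677 ≈ 2.494 mg/L.

2.5 mg/L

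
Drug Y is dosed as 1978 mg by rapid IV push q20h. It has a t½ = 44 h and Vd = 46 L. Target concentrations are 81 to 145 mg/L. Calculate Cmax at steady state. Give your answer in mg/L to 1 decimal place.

k = ln2/t½ = ln2/44 ≈ 0.015753 h⁻¹; fraction remaining f = e^(−kτ) = e^(−0.015753×20) ≈ 0.7297.
At steady state, accumulation factor R = 1/(1 − e^(−kτ)) ≈ 3.6996.
Single-dose peak C₀ = D/Vd = 1978/46 ≈ 43.000 mg/L.
Steady-state peak Cmax,ss = C₀·R ≈ 43.000 × 3.6996 ≈ 159.083 mg/L.
Peak 159.1 mg/L vs MTC 145 mg/L: exceeds toxic threshold.

159.1 mg/L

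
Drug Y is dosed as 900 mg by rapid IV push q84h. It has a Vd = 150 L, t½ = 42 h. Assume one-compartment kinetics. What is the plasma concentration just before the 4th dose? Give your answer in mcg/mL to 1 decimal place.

f = (1/2)^(τ/t½) = (1/2)^(84/42) ≈ 0.2500.
C₀ = D/Vd = 900/150 ≈ 6.000 mcg/mL.
Before the 4th dose, 3 doses have been given. Superposition: Cmin = C₀·(f + f² + … + f^3).
≈ 6.000 × (0.2500 + 0.0625 + 0.0156) ≈ 6.000 × 0.3281 ≈ 1.969 mcg/mL.

2.0 mcg/mL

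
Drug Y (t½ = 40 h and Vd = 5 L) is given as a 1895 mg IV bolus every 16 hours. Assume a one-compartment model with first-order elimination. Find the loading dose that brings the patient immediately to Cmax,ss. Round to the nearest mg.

f = (1/2)^(16/40) ≈ 0.757858; accumulation ratio R = 1/(1−f) ≈ 4.12981.
Loading dose to hit Cmax,ss on first dose: D_load = D_maint·R ≈ 1895 × 4.12981 ≈ 7825.99 mg.

7826 mg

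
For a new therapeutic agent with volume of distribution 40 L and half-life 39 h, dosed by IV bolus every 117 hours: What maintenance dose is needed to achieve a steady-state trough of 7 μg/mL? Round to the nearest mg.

τ/t½ = 117/39 ≈ 3, so f = (1/2)^(117/39) ≈ 0.125000.
Cmin,ss = (D/Vd)·f/(1−f), so D = Cmin,ss·Vd·(1−f)/f.
D = 7 × 40 × (1−f)/f ≈ 7 × 40 × 7.00000 ≈ 1960.00 mg.

1960 mg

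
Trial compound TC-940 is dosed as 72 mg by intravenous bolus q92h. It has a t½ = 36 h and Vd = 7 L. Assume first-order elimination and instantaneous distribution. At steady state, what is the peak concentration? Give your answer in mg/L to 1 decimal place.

12.4 mg/L

τ/t½ = 92/36 ≈ 2.5556, so fraction remaining f = (1/2)^(92/36) ≈ 0.1701.
At steady state, accumulation factor R = 1/(1 − e^(−kτ)) ≈ 1.2050.
Single-dose peak C₀ = D/Vd = 72/7 ≈ 10.286 mg/L.
Steady-state peak Cmax,ss = C₀·R ≈ 10.286 × 1.2050 ≈ 12.395 mg/L.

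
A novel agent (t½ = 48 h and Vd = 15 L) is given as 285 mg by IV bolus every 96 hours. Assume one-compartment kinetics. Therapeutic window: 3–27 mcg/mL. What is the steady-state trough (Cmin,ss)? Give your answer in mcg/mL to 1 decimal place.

τ = 96 h = 2 half-lives, so f = (1/2)^2 = 0.25.
At steady state, R = 1/(1 − 0.25) = 4/3.
Single-dose peak C₀ = D/Vd = 285/15 = 19 mcg/mL.
Steady-state peak Cmax,ss = C₀·R = 19 × 4/3 ≈ 25.333 mcg/mL.
Steady-state trough Cmin,ss = Cmax,ss·f ≈ 25.333 × 0.25 ≈ 6.333 mcg/mL.
Trough 6.3 mcg/mL vs MEC 3 mcg/mL: adequate.

6.3 mcg/mL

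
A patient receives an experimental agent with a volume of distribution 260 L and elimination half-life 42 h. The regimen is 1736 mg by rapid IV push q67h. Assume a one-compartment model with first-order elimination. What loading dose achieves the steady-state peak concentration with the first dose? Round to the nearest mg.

f = (1/2)^(67/42) ≈ 0.330968; accumulation ratio R = 1/(1−f) ≈ 1.49470.
Loading dose to hit Cmax,ss on first dose: D_load = D_maint·R ≈ 1736 × 1.49470 ≈ 2594.80 mg.

2595 mg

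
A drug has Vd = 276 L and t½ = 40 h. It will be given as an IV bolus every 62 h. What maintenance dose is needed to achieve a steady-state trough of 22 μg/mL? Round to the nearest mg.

11708 mg

τ/t½ = 62/40 ≈ 1.55, so f = (1/2)^(62/40) ≈ 0.341510.
Cmin,ss = (D/Vd)·f/(1−f), so D = Cmin,ss·Vd·(1−f)/f.
D = 22 × 276 × (1−f)/f ≈ 22 × 276 × 1.92817 ≈ 11707.85 mg.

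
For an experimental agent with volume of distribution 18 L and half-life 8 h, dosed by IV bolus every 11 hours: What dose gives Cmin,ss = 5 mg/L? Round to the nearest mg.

143 mg

τ/t½ = 11/8 ≈ 1.375, so f = (1/2)^(11/8) ≈ 0.385553.
Cmin,ss = (D/Vd)·f/(1−f), so D = Cmin,ss·Vd·(1−f)/f.
D = 5 × 18 × (1−f)/f ≈ 5 × 18 × 1.59368 ≈ 143.43 mg.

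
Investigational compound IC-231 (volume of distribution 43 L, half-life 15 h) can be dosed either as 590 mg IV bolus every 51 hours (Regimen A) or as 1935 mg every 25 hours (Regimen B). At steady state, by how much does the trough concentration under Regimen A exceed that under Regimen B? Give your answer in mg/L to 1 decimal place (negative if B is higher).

Regimen A: f = (1/2)^(51/15) ≈ 0.0947; Cmin,ss = (590/43)·f/(1−f) ≈ 1.435 mg/L.
Regimen B: f = (1/2)^(25/15) ≈ 0.3150; Cmin,ss = (1935/43)·f/(1−f) ≈ 20.693 mg/L.
Difference ≈ 1.435 − 20.693 ≈ -19.258 mg/L.

-19.3 mg/L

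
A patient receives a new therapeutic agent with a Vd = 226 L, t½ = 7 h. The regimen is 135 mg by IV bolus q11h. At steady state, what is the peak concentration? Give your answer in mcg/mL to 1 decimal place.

τ/t½ = 11/7 ≈ 1.5714, so fraction remaining f = (1/2)^(11/7) ≈ 0.3365.
Accumulation ratio R = 1/(1 − f) ≈ 1/0.6635 ≈ 1.5072.
Each bolus raises the concentration by D/Vd = 135/226 ≈ 0.597 mcg/mL.
Steady-state peak Cmax,ss = C₀·R ≈ 0.597 × 1.5072 ≈ 0.900 mcg/mL.

0.9 mcg/mL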